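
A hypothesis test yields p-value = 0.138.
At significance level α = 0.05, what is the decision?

Compare p-value to α:
0.138 ≥ 0.05
Decision: fail to reject H₀

Answer: fail to reject H₀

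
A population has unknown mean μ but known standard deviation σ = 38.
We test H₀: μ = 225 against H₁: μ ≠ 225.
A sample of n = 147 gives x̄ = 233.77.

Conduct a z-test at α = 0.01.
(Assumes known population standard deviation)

Standard error: SE = σ/√n = 38/√147 = 3.1342
z-statistic: z = (x̄ - μ₀)/SE = (233.77 - 225)/3.1342 = 2.7982
Critical value: ±2.576
p-value = 0.0051
Decision: reject H₀

Answer: z = 2.7982, reject H₀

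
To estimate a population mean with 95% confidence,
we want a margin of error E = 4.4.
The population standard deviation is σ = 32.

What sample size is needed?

z_0.025 = 1.960
n = (z×σ/E)² = (1.960×32/4.4)²
n = 203.1921
Round up: n = 204

Answer: n = 204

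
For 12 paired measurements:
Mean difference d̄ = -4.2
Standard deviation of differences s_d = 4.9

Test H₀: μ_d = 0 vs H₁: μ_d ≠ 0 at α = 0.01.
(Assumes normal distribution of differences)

df = n - 1 = 11
SE = s_d/√n = 4.9/√12 = 1.4145
t = d̄/SE = -4.2/1.4145 = -2.9692
Critical value: t_{0.005,11} = ±3.106
p-value ≈ 0.0128
Decision: fail to reject H₀

Answer: t = -2.9692, fail to reject H₀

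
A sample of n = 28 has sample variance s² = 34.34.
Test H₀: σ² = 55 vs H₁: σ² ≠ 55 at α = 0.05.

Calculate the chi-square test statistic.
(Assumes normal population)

Answer: χ² = 16.8578, fail to reject H₀

Derivation:
df = n - 1 = 27
χ² = (n-1)s²/σ₀² = 27×34.34/55 = 16.8578
Critical values: χ²_{0.975,27} = 14.573, χ²_{0.025,27} = 43.195
Rejection region: χ² < 14.573 or χ² > 43.195
Decision: fail to reject H₀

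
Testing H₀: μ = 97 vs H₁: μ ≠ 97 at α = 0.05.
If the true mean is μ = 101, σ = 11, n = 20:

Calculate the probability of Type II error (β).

Answer: β ≈ 0.6306

Derivation:
SE = σ/√n = 11/√20 = 2.4597
Critical values: μ₀ ± z_0.025×SE = 97 ± 1.960×2.4597
Acceptance region: (92.1790, 101.8210)
Under H₁ (μ = 101): z_high = (101.8210 - 101)/2.4597 = 0.3338, z_low = (92.1790 - 101)/2.4597 = -3.5862
β = P(not reject | H₁) = Φ(0.3338) - Φ(-3.5862) ≈ 0.6306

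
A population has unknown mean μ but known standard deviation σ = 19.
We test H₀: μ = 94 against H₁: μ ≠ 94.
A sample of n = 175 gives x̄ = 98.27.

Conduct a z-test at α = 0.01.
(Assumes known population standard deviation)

Standard error: SE = σ/√n = 19/√175 = 1.4363
z-statistic: z = (x̄ - μ₀)/SE = (98.27 - 94)/1.4363 = 2.9729
Critical value: ±2.576
p-value = 0.0030
Decision: reject H₀

Answer: z = 2.9729, reject H₀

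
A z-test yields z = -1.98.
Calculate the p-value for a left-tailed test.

For z = -1.98:
p = P(Z < -1.98) = Φ(-1.98) = 0.0239

Answer: p-value ≈ 0.0239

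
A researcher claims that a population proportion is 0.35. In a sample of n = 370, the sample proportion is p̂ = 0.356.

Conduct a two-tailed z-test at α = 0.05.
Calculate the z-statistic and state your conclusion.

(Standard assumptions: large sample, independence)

H₀: p = 0.35, H₁: p ≠ 0.35
Standard error: SE = √(p₀(1-p₀)/n) = √(0.35×0.65/370) = 0.024796
z-statistic: z = (p̂ - p₀)/SE = (0.356 - 0.35)/0.024796 = 0.2420
Critical value: z_0.025 = ±1.960
p-value = 0.8088
Decision: fail to reject H₀ at α = 0.05

Answer: z = 0.2420, fail to reject H₀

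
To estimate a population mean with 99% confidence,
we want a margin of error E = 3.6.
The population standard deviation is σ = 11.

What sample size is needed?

Answer: n = 62

Derivation:
z_0.005 = 2.576
n = (z×σ/E)² = (2.576×11/3.6)²
n = 61.9544
Round up: n = 62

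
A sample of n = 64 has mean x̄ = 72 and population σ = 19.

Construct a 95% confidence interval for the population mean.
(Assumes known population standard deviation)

Confidence level: 95%, α = 0.05
z_0.025 = 1.960
SE = σ/√n = 19/√64 = 2.3750
Margin of error = 1.960 × 2.3750 = 4.6550
CI: x̄ ± margin = 72 ± 4.6550
CI: (67.3450, 76.6550)

Answer: (67.3450, 76.6550)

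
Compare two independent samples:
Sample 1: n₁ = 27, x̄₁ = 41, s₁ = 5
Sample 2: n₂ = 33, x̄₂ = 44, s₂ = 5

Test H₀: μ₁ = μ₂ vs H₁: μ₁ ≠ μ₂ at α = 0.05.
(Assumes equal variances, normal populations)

Pooled variance: s²_p = [26×5² + 32×5²]/(58) = 25.0000
s_p = 5.0000
SE = s_p×√(1/n₁ + 1/n₂) = 5.0000×√(1/27 + 1/33) = 1.2975
t = (x̄₁ - x̄₂)/SE = (41 - 44)/1.2975 = -2.3121
df = 58, t-critical = ±2.002
Decision: reject H₀

Answer: t = -2.3121, reject H₀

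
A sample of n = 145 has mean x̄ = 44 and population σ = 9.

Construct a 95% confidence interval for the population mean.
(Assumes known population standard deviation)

Answer: (42.5351, 45.4649)

Derivation:
Confidence level: 95%, α = 0.05
z_0.025 = 1.960
SE = σ/√n = 9/√145 = 0.7474
Margin of error = 1.960 × 0.7474 = 1.4649
CI: x̄ ± margin = 44 ± 1.4649
CI: (42.5351, 45.4649)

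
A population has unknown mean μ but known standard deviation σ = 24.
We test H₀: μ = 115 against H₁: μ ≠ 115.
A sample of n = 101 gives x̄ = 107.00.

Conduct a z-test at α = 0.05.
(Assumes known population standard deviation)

Standard error: SE = σ/√n = 24/√101 = 2.3881
z-statistic: z = (x̄ - μ₀)/SE = (107.00 - 115)/2.3881 = -3.3499
Critical value: ±1.960
p-value = 0.0008
Decision: reject H₀

Answer: z = -3.3499, reject H₀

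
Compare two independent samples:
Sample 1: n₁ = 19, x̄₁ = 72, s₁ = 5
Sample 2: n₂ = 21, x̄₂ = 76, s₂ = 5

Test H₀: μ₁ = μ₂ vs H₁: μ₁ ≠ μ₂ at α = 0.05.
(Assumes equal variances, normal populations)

Pooled variance: s²_p = [18×5² + 20×5²]/(38) = 25.0000
s_p = 5.0000
SE = s_p×√(1/n₁ + 1/n₂) = 5.0000×√(1/19 + 1/21) = 1.5831
t = (x̄₁ - x̄₂)/SE = (72 - 76)/1.5831 = -2.5267
df = 38, t-critical = ±2.024
Decision: reject H₀

Answer: t = -2.5267, reject H₀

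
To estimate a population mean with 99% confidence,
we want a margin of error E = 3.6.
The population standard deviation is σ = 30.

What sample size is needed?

z_0.005 = 2.576
n = (z×σ/E)² = (2.576×30/3.6)²
n = 460.8178
Round up: n = 461

Answer: n = 461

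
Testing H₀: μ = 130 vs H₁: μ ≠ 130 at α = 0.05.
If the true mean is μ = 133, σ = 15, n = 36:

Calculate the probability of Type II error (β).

Answer: β ≈ 0.7756

Derivation:
SE = σ/√n = 15/√36 = 2.5000
Critical values: μ₀ ± z_0.025×SE = 130 ± 1.960×2.5000
Acceptance region: (125.1000, 134.9000)
Under H₁ (μ = 133): z_high = (134.9000 - 133)/2.5000 = 0.7600, z_low = (125.1000 - 133)/2.5000 = -3.1600
β = P(not reject | H₁) = Φ(0.7600) - Φ(-3.1600) ≈ 0.7756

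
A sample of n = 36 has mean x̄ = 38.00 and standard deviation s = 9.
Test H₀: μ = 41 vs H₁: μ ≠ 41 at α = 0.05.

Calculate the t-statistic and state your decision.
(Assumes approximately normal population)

Answer: t = -2.0000, fail to reject H₀

Derivation:
df = n - 1 = 35
SE = s/√n = 9/√36 = 1.5000
t = (x̄ - μ₀)/SE = (38.00 - 41)/1.5000 = -2.0000
Critical value: t_{0.025,35} = ±2.030
p-value ≈ 0.0533
Decision: fail to reject H₀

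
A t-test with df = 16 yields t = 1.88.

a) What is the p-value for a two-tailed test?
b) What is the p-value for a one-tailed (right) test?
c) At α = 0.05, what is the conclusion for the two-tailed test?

Answer: a) 0.0784, b) 0.0392, c) fail to reject H₀

Derivation:
Using t-distribution with df = 16:
a) Two-tailed: p = 2×P(T > 1.88) = 0.0784
b) One-tailed: p = P(T > 1.88) = 0.0392
c) 0.0784 ≥ 0.05, fail to reject H₀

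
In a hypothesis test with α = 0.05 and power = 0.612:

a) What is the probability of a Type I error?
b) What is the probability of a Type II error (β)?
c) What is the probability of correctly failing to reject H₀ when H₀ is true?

a) Type I error probability = α = 0.05
b) Power = P(reject H₀ | H₁ true) = 1 - β = 0.612, so Type II error probability = β = 1 - Power = 0.388
c) P(fail to reject H₀ | H₀ true) = 1 - α = 0.95

Answer: a) 0.05, b) 0.388, c) 0.95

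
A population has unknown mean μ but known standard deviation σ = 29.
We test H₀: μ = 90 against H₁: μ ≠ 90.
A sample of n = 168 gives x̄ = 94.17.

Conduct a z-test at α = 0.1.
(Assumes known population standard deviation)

Standard error: SE = σ/√n = 29/√168 = 2.2374
z-statistic: z = (x̄ - μ₀)/SE = (94.17 - 90)/2.2374 = 1.8638
Critical value: ±1.645
p-value = 0.0623
Decision: reject H₀

Answer: z = 1.8638, reject H₀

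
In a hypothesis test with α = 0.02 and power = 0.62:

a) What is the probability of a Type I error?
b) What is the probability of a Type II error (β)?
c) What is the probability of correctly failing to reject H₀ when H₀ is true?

a) Type I error probability = α = 0.02
b) Power = P(reject H₀ | H₁ true) = 1 - β = 0.62, so Type II error probability = β = 1 - Power = 0.38
c) P(fail to reject H₀ | H₀ true) = 1 - α = 0.98

Answer: a) 0.02, b) 0.38, c) 0.98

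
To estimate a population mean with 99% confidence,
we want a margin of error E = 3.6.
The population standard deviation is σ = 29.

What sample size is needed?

Answer: n = 431

Derivation:
z_0.005 = 2.576
n = (z×σ/E)² = (2.576×29/3.6)²
n = 430.6086
Round up: n = 431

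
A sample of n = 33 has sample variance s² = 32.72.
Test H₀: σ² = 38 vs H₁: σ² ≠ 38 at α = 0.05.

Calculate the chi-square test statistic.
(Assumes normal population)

df = n - 1 = 32
χ² = (n-1)s²/σ₀² = 32×32.72/38 = 27.5537
Critical values: χ²_{0.975,32} = 18.291, χ²_{0.025,32} = 49.480
Rejection region: χ² < 18.291 or χ² > 49.480
Decision: fail to reject H₀

Answer: χ² = 27.5537, fail to reject H₀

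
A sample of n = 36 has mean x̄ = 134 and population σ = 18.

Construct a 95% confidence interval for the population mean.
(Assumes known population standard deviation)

Confidence level: 95%, α = 0.05
z_0.025 = 1.960
SE = σ/√n = 18/√36 = 3.0000
Margin of error = 1.960 × 3.0000 = 5.8800
CI: x̄ ± margin = 134 ± 5.8800
CI: (128.1200, 139.8800)

Answer: (128.1200, 139.8800)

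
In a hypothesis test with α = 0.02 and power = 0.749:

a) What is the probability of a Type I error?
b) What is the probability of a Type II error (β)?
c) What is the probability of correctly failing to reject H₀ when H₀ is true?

Answer: a) 0.02, b) 0.251, c) 0.98

Derivation:
a) Type I error probability = α = 0.02
b) Power = P(reject H₀ | H₁ true) = 1 - β = 0.749, so Type II error probability = β = 1 - Power = 0.251
c) P(fail to reject H₀ | H₀ true) = 1 - α = 0.98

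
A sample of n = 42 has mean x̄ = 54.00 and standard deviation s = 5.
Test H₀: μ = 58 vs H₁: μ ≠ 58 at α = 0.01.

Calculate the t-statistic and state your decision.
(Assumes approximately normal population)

Answer: t = -5.1847, reject H₀

Derivation:
df = n - 1 = 41
SE = s/√n = 5/√42 = 0.7715
t = (x̄ - μ₀)/SE = (54.00 - 58)/0.7715 = -5.1847
Critical value: t_{0.005,41} = ±2.701
p-value < 0.0001
Decision: reject H₀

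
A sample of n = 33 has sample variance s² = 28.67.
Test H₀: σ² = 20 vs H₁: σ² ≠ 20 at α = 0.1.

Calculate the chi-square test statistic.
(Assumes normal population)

df = n - 1 = 32
χ² = (n-1)s²/σ₀² = 32×28.67/20 = 45.8720
Critical values: χ²_{0.95,32} = 20.072, χ²_{0.05,32} = 46.194
Rejection region: χ² < 20.072 or χ² > 46.194
Decision: fail to reject H₀

Answer: χ² = 45.8720, fail to reject H₀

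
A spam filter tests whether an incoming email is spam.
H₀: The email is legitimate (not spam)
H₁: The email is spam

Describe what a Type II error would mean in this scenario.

Type I error: rejecting H₀ when it is actually true (false positive).
Type II error: failing to reject H₀ when H₁ is actually true (false negative).

Answer: Letting a spam email through to the inbox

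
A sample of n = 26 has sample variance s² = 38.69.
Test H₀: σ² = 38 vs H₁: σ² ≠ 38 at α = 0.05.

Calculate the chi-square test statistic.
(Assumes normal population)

df = n - 1 = 25
χ² = (n-1)s²/σ₀² = 25×38.69/38 = 25.4539
Critical values: χ²_{0.975,25} = 13.120, χ²_{0.025,25} = 40.646
Rejection region: χ² < 13.120 or χ² > 40.646
Decision: fail to reject H₀

Answer: χ² = 25.4539, fail to reject H₀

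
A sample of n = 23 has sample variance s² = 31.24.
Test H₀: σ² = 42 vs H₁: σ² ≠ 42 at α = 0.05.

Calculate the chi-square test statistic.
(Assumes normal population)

Answer: χ² = 16.3638, fail to reject H₀

Derivation:
df = n - 1 = 22
χ² = (n-1)s²/σ₀² = 22×31.24/42 = 16.3638
Critical values: χ²_{0.975,22} = 10.982, χ²_{0.025,22} = 36.781
Rejection region: χ² < 10.982 or χ² > 36.781
Decision: fail to reject H₀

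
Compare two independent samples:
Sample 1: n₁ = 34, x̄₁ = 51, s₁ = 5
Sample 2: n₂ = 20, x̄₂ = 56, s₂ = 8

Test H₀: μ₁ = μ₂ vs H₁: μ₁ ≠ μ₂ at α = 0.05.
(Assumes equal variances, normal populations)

Pooled variance: s²_p = [33×5² + 19×8²]/(52) = 39.2500
s_p = 6.2650
SE = s_p×√(1/n₁ + 1/n₂) = 6.2650×√(1/34 + 1/20) = 1.7655
t = (x̄₁ - x̄₂)/SE = (51 - 56)/1.7655 = -2.8321
df = 52, t-critical = ±2.007
Decision: reject H₀

Answer: t = -2.8321, reject H₀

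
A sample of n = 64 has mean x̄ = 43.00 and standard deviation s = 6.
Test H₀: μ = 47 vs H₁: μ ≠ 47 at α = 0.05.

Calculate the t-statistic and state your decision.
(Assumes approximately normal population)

Answer: t = -5.3333, reject H₀

Derivation:
df = n - 1 = 63
SE = s/√n = 6/√64 = 0.7500
t = (x̄ - μ₀)/SE = (43.00 - 47)/0.7500 = -5.3333
Critical value: t_{0.025,63} = ±1.998
p-value < 0.0001
Decision: reject H₀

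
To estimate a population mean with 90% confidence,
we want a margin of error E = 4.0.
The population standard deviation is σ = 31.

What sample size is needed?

Answer: n = 163

Derivation:
z_0.05 = 1.645
n = (z×σ/E)² = (1.645×31/4.0)²
n = 162.5306
Round up: n = 163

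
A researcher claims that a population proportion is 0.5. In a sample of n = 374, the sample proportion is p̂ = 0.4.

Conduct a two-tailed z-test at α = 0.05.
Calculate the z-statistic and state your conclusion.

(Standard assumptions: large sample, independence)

Answer: z = -3.8679, reject H₀

Derivation:
H₀: p = 0.5, H₁: p ≠ 0.5
Standard error: SE = √(p₀(1-p₀)/n) = √(0.5×0.5/374) = 0.025854
z-statistic: z = (p̂ - p₀)/SE = (0.4 - 0.5)/0.025854 = -3.8679
Critical value: z_0.025 = ±1.960
p-value = 0.0001
Decision: reject H₀ at α = 0.05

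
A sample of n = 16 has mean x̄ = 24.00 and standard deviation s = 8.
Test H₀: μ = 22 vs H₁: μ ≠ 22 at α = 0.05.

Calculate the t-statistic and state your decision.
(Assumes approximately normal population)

Answer: t = 1.0000, fail to reject H₀

Derivation:
df = n - 1 = 15
SE = s/√n = 8/√16 = 2.0000
t = (x̄ - μ₀)/SE = (24.00 - 22)/2.0000 = 1.0000
Critical value: t_{0.025,15} = ±2.131
p-value ≈ 0.3332
Decision: fail to reject H₀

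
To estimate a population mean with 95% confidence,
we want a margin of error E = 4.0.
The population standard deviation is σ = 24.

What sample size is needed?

z_0.025 = 1.960
n = (z×σ/E)² = (1.960×24/4.0)²
n = 138.2976
Round up: n = 139

Answer: n = 139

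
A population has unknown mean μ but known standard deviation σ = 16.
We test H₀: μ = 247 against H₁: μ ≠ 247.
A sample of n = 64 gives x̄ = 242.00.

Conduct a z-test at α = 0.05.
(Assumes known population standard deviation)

Answer: z = -2.5000, reject H₀

Derivation:
Standard error: SE = σ/√n = 16/√64 = 2.0000
z-statistic: z = (x̄ - μ₀)/SE = (242.00 - 247)/2.0000 = -2.5000
Critical value: ±1.960
p-value = 0.0124
Decision: reject H₀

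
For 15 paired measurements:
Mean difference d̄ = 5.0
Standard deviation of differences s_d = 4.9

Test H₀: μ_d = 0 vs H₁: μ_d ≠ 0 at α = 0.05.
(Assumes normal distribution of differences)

df = n - 1 = 14
SE = s_d/√n = 4.9/√15 = 1.2652
t = d̄/SE = 5.0/1.2652 = 3.9519
Critical value: t_{0.025,14} = ±2.145
p-value ≈ 0.0014
Decision: reject H₀

Answer: t = 3.9519, reject H₀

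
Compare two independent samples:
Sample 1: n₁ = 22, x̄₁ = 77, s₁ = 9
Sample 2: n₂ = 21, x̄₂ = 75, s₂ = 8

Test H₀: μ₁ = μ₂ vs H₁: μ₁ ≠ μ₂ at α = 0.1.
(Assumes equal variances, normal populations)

Answer: t = 0.7688, fail to reject H₀

Derivation:
Pooled variance: s²_p = [21×9² + 20×8²]/(41) = 72.7073
s_p = 8.5269
SE = s_p×√(1/n₁ + 1/n₂) = 8.5269×√(1/22 + 1/21) = 2.6014
t = (x̄₁ - x̄₂)/SE = (77 - 75)/2.6014 = 0.7688
df = 41, t-critical = ±1.683
Decision: fail to reject H₀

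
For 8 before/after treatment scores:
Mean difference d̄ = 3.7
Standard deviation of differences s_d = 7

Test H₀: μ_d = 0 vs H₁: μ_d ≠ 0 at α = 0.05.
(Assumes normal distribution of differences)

df = n - 1 = 7
SE = s_d/√n = 7/√8 = 2.4749
t = d̄/SE = 3.7/2.4749 = 1.4950
Critical value: t_{0.025,7} = ±2.365
p-value ≈ 0.1786
Decision: fail to reject H₀

Answer: t = 1.4950, fail to reject H₀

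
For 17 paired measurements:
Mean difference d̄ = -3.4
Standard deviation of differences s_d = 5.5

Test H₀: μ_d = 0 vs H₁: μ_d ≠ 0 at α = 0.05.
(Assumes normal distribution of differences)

Answer: t = -2.5489, reject H₀

Derivation:
df = n - 1 = 16
SE = s_d/√n = 5.5/√17 = 1.3339
t = d̄/SE = -3.4/1.3339 = -2.5489
Critical value: t_{0.025,16} = ±2.120
p-value ≈ 0.0215
Decision: reject H₀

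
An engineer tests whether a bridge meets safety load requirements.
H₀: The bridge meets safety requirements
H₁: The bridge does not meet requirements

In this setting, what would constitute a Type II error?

Answer: Declaring an unsafe bridge to be safe

Derivation:
Type I error: rejecting H₀ when it is actually true (false positive).
Type II error: failing to reject H₀ when H₁ is actually true (false negative).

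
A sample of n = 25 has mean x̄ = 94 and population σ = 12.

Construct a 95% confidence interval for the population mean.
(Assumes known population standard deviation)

Confidence level: 95%, α = 0.05
z_0.025 = 1.960
SE = σ/√n = 12/√25 = 2.4000
Margin of error = 1.960 × 2.4000 = 4.7040
CI: x̄ ± margin = 94 ± 4.7040
CI: (89.2960, 98.7040)

Answer: (89.2960, 98.7040)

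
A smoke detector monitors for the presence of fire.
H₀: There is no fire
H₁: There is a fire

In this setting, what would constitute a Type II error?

Type I error (α): Rejecting H₀ when H₀ is true
Type II error (β): Failing to reject H₀ when H₁ is true

Answer: The alarm fails to sound when there actually is a fire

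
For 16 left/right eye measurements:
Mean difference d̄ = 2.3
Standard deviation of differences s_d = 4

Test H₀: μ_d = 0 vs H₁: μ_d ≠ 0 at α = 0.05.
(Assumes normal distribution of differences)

Answer: t = 2.3000, reject H₀

Derivation:
df = n - 1 = 15
SE = s_d/√n = 4/√16 = 1.0000
t = d̄/SE = 2.3/1.0000 = 2.3000
Critical value: t_{0.025,15} = ±2.131
p-value ≈ 0.0362
Decision: reject H₀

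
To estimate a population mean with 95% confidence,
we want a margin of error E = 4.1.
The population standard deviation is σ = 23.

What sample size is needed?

Answer: n = 121

Derivation:
z_0.025 = 1.960
n = (z×σ/E)² = (1.960×23/4.1)²
n = 120.8927
Round up: n = 121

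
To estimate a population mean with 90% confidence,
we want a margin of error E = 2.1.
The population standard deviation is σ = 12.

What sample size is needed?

Answer: n = 89

Derivation:
z_0.05 = 1.645
n = (z×σ/E)² = (1.645×12/2.1)²
n = 88.3600
Round up: n = 89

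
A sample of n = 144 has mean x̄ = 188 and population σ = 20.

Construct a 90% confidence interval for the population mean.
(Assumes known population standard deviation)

Answer: (185.2583, 190.7417)

Derivation:
Confidence level: 90%, α = 0.1
z_0.05 = 1.645
SE = σ/√n = 20/√144 = 1.6667
Margin of error = 1.645 × 1.6667 = 2.7417
CI: x̄ ± margin = 188 ± 2.7417
CI: (185.2583, 190.7417)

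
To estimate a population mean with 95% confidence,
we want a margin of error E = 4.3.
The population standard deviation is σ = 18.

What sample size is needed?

z_0.025 = 1.960
n = (z×σ/E)² = (1.960×18/4.3)²
n = 67.3163
Round up: n = 68

Answer: n = 68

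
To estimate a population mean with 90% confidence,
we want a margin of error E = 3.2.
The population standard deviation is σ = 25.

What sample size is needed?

Answer: n = 166

Derivation:
z_0.05 = 1.645
n = (z×σ/E)² = (1.645×25/3.2)²
n = 165.1627
Round up: n = 166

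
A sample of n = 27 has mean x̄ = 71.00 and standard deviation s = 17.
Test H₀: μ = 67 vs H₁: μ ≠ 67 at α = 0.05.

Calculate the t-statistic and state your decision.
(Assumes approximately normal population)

Answer: t = 1.2226, fail to reject H₀

Derivation:
df = n - 1 = 26
SE = s/√n = 17/√27 = 3.2717
t = (x̄ - μ₀)/SE = (71.00 - 67)/3.2717 = 1.2226
Critical value: t_{0.025,26} = ±2.056
p-value ≈ 0.2324
Decision: fail to reject H₀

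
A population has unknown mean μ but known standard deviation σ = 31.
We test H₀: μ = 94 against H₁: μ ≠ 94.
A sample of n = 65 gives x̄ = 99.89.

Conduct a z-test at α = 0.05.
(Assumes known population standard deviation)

Standard error: SE = σ/√n = 31/√65 = 3.8451
z-statistic: z = (x̄ - μ₀)/SE = (99.89 - 94)/3.8451 = 1.5318
Critical value: ±1.960
p-value = 0.1256
Decision: fail to reject H₀

Answer: z = 1.5318, fail to reject H₀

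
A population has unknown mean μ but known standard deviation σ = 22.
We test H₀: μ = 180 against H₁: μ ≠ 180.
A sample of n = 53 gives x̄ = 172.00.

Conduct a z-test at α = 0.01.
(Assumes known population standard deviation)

Answer: z = -2.6473, reject H₀

Derivation:
Standard error: SE = σ/√n = 22/√53 = 3.0219
z-statistic: z = (x̄ - μ₀)/SE = (172.00 - 180)/3.0219 = -2.6473
Critical value: ±2.576
p-value = 0.0081
Decision: reject H₀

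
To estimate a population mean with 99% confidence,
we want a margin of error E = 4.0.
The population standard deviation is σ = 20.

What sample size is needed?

Answer: n = 166

Derivation:
z_0.005 = 2.576
n = (z×σ/E)² = (2.576×20/4.0)²
n = 165.8944
Round up: n = 166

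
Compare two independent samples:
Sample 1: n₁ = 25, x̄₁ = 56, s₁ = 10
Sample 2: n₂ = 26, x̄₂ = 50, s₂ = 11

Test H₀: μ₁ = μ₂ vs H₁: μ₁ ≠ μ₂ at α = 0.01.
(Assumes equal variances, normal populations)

Pooled variance: s²_p = [24×10² + 25×11²]/(49) = 110.7143
s_p = 10.5221
SE = s_p×√(1/n₁ + 1/n₂) = 10.5221×√(1/25 + 1/26) = 2.9473
t = (x̄₁ - x̄₂)/SE = (56 - 50)/2.9473 = 2.0358
df = 49, t-critical = ±2.680
Decision: fail to reject H₀

Answer: t = 2.0358, fail to reject H₀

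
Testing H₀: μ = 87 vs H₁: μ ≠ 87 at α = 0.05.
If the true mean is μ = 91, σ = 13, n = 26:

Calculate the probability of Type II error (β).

SE = σ/√n = 13/√26 = 2.5495
Critical values: μ₀ ± z_0.025×SE = 87 ± 1.960×2.5495
Acceptance region: (82.0030, 91.9970)
Under H₁ (μ = 91): z_high = (91.9970 - 91)/2.5495 = 0.3911, z_low = (82.0030 - 91)/2.5495 = -3.5289
β = P(not reject | H₁) = Φ(0.3911) - Φ(-3.5289) ≈ 0.6519

Answer: β ≈ 0.6519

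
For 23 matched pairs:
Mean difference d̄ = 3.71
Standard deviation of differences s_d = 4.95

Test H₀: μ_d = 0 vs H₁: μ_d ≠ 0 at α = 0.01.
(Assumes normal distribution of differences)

Answer: t = 3.5946, reject H₀

Derivation:
df = n - 1 = 22
SE = s_d/√n = 4.95/√23 = 1.0321
t = d̄/SE = 3.71/1.0321 = 3.5946
Critical value: t_{0.005,22} = ±2.819
p-value ≈ 0.0016
Decision: reject H₀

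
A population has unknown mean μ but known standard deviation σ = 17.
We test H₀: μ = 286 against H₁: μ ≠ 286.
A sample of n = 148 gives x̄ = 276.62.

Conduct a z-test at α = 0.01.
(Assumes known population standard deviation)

Answer: z = -6.7125, reject H₀

Derivation:
Standard error: SE = σ/√n = 17/√148 = 1.3974
z-statistic: z = (x̄ - μ₀)/SE = (276.62 - 286)/1.3974 = -6.7125
Critical value: ±2.576
p-value < 0.0001
Decision: reject H₀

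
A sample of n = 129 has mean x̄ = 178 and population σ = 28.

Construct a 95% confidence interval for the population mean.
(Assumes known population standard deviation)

Confidence level: 95%, α = 0.05
z_0.025 = 1.960
SE = σ/√n = 28/√129 = 2.4653
Margin of error = 1.960 × 2.4653 = 4.8320
CI: x̄ ± margin = 178 ± 4.8320
CI: (173.1680, 182.8320)

Answer: (173.1680, 182.8320)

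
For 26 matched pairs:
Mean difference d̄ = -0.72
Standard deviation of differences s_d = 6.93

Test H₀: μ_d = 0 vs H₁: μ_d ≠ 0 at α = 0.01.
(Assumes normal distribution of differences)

df = n - 1 = 25
SE = s_d/√n = 6.93/√26 = 1.3591
t = d̄/SE = -0.72/1.3591 = -0.5298
Critical value: t_{0.005,25} = ±2.787
p-value ≈ 0.6009
Decision: fail to reject H₀

Answer: t = -0.5298, fail to reject H₀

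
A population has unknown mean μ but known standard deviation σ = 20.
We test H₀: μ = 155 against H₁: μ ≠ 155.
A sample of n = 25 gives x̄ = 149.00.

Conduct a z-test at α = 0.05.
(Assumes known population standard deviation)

Standard error: SE = σ/√n = 20/√25 = 4.0000
z-statistic: z = (x̄ - μ₀)/SE = (149.00 - 155)/4.0000 = -1.5000
Critical value: ±1.960
p-value = 0.1336
Decision: fail to reject H₀

Answer: z = -1.5000, fail to reject H₀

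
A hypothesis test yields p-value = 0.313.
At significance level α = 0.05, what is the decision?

Answer: fail to reject H₀

Derivation:
Compare p-value to α:
0.313 ≥ 0.05
Decision: fail to reject H₀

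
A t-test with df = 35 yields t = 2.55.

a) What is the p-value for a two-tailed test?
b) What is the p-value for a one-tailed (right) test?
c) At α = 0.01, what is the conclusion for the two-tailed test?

Answer: a) 0.0153, b) 0.0077, c) fail to reject H₀

Derivation:
Using t-distribution with df = 35:
a) Two-tailed: p = 2×P(T > 2.55) = 0.0153
b) One-tailed: p = P(T > 2.55) = 0.0077
c) 0.0153 ≥ 0.01, fail to reject H₀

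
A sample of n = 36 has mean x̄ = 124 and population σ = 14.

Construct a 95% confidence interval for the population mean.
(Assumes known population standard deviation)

Confidence level: 95%, α = 0.05
z_0.025 = 1.960
SE = σ/√n = 14/√36 = 2.3333
Margin of error = 1.960 × 2.3333 = 4.5733
CI: x̄ ± margin = 124 ± 4.5733
CI: (119.4267, 128.5733)

Answer: (119.4267, 128.5733)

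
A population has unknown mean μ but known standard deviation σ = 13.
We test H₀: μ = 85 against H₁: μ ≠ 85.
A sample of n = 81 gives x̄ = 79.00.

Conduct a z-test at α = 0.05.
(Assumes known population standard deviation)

Answer: z = -4.1540, reject H₀

Derivation:
Standard error: SE = σ/√n = 13/√81 = 1.4444
z-statistic: z = (x̄ - μ₀)/SE = (79.00 - 85)/1.4444 = -4.1540
Critical value: ±1.960
p-value < 0.0001
Decision: reject H₀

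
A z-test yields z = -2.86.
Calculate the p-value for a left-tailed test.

Answer: p-value ≈ 0.0021

Derivation:
For z = -2.86:
p = P(Z < -2.86) = Φ(-2.86) = 0.0021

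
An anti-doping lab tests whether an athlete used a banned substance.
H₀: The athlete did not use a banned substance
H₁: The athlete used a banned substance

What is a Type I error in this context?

A Type I error (probability α) occurs when we reject a true H₀.
A Type II error (probability β) occurs when we fail to reject a false H₀.

Answer: Falsely accusing a clean athlete of doping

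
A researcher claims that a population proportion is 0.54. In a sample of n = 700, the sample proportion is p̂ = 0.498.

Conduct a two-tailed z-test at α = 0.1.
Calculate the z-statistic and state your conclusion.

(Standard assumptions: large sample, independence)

Answer: z = -2.2295, reject H₀

Derivation:
H₀: p = 0.54, H₁: p ≠ 0.54
Standard error: SE = √(p₀(1-p₀)/n) = √(0.54×0.46/700) = 0.018838
z-statistic: z = (p̂ - p₀)/SE = (0.498 - 0.54)/0.018838 = -2.2295
Critical value: z_0.05 = ±1.645
p-value = 0.0258
Decision: reject H₀ at α = 0.1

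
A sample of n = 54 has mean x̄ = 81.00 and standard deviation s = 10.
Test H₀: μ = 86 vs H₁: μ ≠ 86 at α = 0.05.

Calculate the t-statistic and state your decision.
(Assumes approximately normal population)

Answer: t = -3.6743, reject H₀

Derivation:
df = n - 1 = 53
SE = s/√n = 10/√54 = 1.3608
t = (x̄ - μ₀)/SE = (81.00 - 86)/1.3608 = -3.6743
Critical value: t_{0.025,53} = ±2.006
p-value ≈ 0.0006
Decision: reject H₀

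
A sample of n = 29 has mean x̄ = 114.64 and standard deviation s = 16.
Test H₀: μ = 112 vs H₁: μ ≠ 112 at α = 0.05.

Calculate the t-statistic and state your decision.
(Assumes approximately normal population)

df = n - 1 = 28
SE = s/√n = 16/√29 = 2.9711
t = (x̄ - μ₀)/SE = (114.64 - 112)/2.9711 = 0.8886
Critical value: t_{0.025,28} = ±2.048
p-value ≈ 0.3818
Decision: fail to reject H₀

Answer: t = 0.8886, fail to reject H₀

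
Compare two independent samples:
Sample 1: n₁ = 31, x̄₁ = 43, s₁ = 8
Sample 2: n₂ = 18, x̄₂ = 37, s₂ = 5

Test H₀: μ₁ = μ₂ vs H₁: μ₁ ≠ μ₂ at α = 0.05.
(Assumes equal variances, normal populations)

Answer: t = 2.8664, reject H₀

Derivation:
Pooled variance: s²_p = [30×8² + 17×5²]/(47) = 49.8936
s_p = 7.0635
SE = s_p×√(1/n₁ + 1/n₂) = 7.0635×√(1/31 + 1/18) = 2.0932
t = (x̄₁ - x̄₂)/SE = (43 - 37)/2.0932 = 2.8664
df = 47, t-critical = ±2.012
Decision: reject H₀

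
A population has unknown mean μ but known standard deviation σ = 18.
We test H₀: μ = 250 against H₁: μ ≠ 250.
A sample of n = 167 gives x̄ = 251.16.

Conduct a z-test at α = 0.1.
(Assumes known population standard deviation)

Answer: z = 0.8328, fail to reject H₀

Derivation:
Standard error: SE = σ/√n = 18/√167 = 1.3929
z-statistic: z = (x̄ - μ₀)/SE = (251.16 - 250)/1.3929 = 0.8328
Critical value: ±1.645
p-value = 0.4050
Decision: fail to reject H₀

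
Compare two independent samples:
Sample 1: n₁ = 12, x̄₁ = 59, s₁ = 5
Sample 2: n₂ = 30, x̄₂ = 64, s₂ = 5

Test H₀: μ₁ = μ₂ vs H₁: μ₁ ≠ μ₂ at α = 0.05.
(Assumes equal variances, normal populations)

Pooled variance: s²_p = [11×5² + 29×5²]/(40) = 25.0000
s_p = 5.0000
SE = s_p×√(1/n₁ + 1/n₂) = 5.0000×√(1/12 + 1/30) = 1.7078
t = (x̄₁ - x̄₂)/SE = (59 - 64)/1.7078 = -2.9277
df = 40, t-critical = ±2.021
Decision: reject H₀

Answer: t = -2.9277, reject H₀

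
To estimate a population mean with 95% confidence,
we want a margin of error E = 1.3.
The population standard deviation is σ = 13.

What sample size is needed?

Answer: n = 385

Derivation:
z_0.025 = 1.960
n = (z×σ/E)² = (1.960×13/1.3)²
n = 384.1600
Round up: n = 385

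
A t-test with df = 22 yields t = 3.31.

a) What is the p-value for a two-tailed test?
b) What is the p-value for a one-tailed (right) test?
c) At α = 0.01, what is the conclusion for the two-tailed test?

Using t-distribution with df = 22:
a) Two-tailed: p = 2×P(T > 3.31) = 0.0032
b) One-tailed: p = P(T > 3.31) = 0.0016
c) 0.0032 < 0.01, reject H₀

Answer: a) 0.0032, b) 0.0016, c) reject H₀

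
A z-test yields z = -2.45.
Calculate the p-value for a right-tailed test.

Answer: p-value ≈ 0.9929

Derivation:
For z = -2.45:
p = P(Z > -2.45) = 1 - Φ(-2.45) = 0.9929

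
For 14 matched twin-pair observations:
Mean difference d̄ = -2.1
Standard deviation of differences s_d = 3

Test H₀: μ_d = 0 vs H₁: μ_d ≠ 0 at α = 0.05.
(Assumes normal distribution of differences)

df = n - 1 = 13
SE = s_d/√n = 3/√14 = 0.8018
t = d̄/SE = -2.1/0.8018 = -2.6191
Critical value: t_{0.025,13} = ±2.160
p-value ≈ 0.0212
Decision: reject H₀

Answer: t = -2.6191, reject H₀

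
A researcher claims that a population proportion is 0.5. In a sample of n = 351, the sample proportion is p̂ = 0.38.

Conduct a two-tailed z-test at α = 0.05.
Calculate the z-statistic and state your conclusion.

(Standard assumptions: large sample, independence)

H₀: p = 0.5, H₁: p ≠ 0.5
Standard error: SE = √(p₀(1-p₀)/n) = √(0.5×0.5/351) = 0.026688
z-statistic: z = (p̂ - p₀)/SE = (0.38 - 0.5)/0.026688 = -4.4964
Critical value: z_0.025 = ±1.960
p-value < 0.0001
Decision: reject H₀ at α = 0.05

Answer: z = -4.4964, reject H₀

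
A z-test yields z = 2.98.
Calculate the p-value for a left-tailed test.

Answer: p-value ≈ 0.9986

Derivation:
For z = 2.98:
p = P(Z < 2.98) = Φ(2.98) = 0.9986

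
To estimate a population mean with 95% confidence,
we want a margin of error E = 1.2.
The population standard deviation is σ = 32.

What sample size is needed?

Answer: n = 2732

Derivation:
z_0.025 = 1.960
n = (z×σ/E)² = (1.960×32/1.2)²
n = 2731.8044
Round up: n = 2732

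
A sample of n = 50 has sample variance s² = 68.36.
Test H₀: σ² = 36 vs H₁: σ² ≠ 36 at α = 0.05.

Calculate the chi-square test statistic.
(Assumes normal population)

df = n - 1 = 49
χ² = (n-1)s²/σ₀² = 49×68.36/36 = 93.0456
Critical values: χ²_{0.975,49} = 31.555, χ²_{0.025,49} = 70.222
Rejection region: χ² < 31.555 or χ² > 70.222
Decision: reject H₀

Answer: χ² = 93.0456, reject H₀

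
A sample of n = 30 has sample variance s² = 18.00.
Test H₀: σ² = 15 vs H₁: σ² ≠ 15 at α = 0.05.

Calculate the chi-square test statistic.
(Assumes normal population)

df = n - 1 = 29
χ² = (n-1)s²/σ₀² = 29×18.00/15 = 34.8000
Critical values: χ²_{0.975,29} = 16.047, χ²_{0.025,29} = 45.722
Rejection region: χ² < 16.047 or χ² > 45.722
Decision: fail to reject H₀

Answer: χ² = 34.8000, fail to reject H₀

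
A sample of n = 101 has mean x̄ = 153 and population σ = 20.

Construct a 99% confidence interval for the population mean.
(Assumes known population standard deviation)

Confidence level: 99%, α = 0.01
z_0.005 = 2.576
SE = σ/√n = 20/√101 = 1.9901
Margin of error = 2.576 × 1.9901 = 5.1265
CI: x̄ ± margin = 153 ± 5.1265
CI: (147.8735, 158.1265)

Answer: (147.8735, 158.1265)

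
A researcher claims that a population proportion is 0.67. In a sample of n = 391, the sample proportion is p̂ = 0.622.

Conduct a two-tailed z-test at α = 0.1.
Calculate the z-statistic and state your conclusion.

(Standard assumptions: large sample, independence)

H₀: p = 0.67, H₁: p ≠ 0.67
Standard error: SE = √(p₀(1-p₀)/n) = √(0.67×0.33/391) = 0.023780
z-statistic: z = (p̂ - p₀)/SE = (0.622 - 0.67)/0.023780 = -2.0185
Critical value: z_0.05 = ±1.645
p-value = 0.0435
Decision: reject H₀ at α = 0.1

Answer: z = -2.0185, reject H₀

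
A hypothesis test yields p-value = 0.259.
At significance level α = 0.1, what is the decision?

Compare p-value to α:
0.259 ≥ 0.1
Decision: fail to reject H₀

Answer: fail to reject H₀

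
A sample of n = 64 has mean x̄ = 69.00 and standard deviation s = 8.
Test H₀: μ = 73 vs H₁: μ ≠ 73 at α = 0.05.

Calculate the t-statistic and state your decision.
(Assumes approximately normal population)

df = n - 1 = 63
SE = s/√n = 8/√64 = 1.0000
t = (x̄ - μ₀)/SE = (69.00 - 73)/1.0000 = -4.0000
Critical value: t_{0.025,63} = ±1.998
p-value ≈ 0.0002
Decision: reject H₀

Answer: t = -4.0000, reject H₀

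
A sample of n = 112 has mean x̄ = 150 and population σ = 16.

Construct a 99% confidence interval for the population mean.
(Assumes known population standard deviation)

Answer: (146.1053, 153.8947)

Derivation:
Confidence level: 99%, α = 0.01
z_0.005 = 2.576
SE = σ/√n = 16/√112 = 1.5119
Margin of error = 2.576 × 1.5119 = 3.8947
CI: x̄ ± margin = 150 ± 3.8947
CI: (146.1053, 153.8947)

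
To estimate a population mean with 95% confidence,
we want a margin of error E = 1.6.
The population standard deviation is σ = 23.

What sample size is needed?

z_0.025 = 1.960
n = (z×σ/E)² = (1.960×23/1.6)²
n = 793.8306
Round up: n = 794

Answer: n = 794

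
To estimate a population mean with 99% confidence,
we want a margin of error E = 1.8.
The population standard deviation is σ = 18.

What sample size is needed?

Answer: n = 664

Derivation:
z_0.005 = 2.576
n = (z×σ/E)² = (2.576×18/1.8)²
n = 663.5776
Round up: n = 664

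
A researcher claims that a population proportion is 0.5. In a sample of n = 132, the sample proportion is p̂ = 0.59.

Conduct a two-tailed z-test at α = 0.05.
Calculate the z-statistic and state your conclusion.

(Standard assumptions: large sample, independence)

H₀: p = 0.5, H₁: p ≠ 0.5
Standard error: SE = √(p₀(1-p₀)/n) = √(0.5×0.5/132) = 0.043519
z-statistic: z = (p̂ - p₀)/SE = (0.59 - 0.5)/0.043519 = 2.0681
Critical value: z_0.025 = ±1.960
p-value = 0.0386
Decision: reject H₀ at α = 0.05

Answer: z = 2.0681, reject H₀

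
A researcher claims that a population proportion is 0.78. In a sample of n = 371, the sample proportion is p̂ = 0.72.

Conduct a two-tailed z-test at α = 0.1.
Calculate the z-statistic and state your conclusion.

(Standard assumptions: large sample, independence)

Answer: z = -2.7898, reject H₀

Derivation:
H₀: p = 0.78, H₁: p ≠ 0.78
Standard error: SE = √(p₀(1-p₀)/n) = √(0.78×0.22/371) = 0.021507
z-statistic: z = (p̂ - p₀)/SE = (0.72 - 0.78)/0.021507 = -2.7898
Critical value: z_0.05 = ±1.645
p-value = 0.0053
Decision: reject H₀ at α = 0.1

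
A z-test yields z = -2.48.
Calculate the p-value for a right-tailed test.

Answer: p-value ≈ 0.9934

Derivation:
For z = -2.48:
p = P(Z > -2.48) = 1 - Φ(-2.48) = 0.9934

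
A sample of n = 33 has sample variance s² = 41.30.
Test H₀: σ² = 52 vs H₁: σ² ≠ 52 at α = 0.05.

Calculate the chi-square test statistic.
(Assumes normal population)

df = n - 1 = 32
χ² = (n-1)s²/σ₀² = 32×41.30/52 = 25.4154
Critical values: χ²_{0.975,32} = 18.291, χ²_{0.025,32} = 49.480
Rejection region: χ² < 18.291 or χ² > 49.480
Decision: fail to reject H₀

Answer: χ² = 25.4154, fail to reject H₀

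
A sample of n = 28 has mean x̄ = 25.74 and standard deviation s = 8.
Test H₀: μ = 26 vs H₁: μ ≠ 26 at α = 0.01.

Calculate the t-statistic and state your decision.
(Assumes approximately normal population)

Answer: t = -0.1720, fail to reject H₀

Derivation:
df = n - 1 = 27
SE = s/√n = 8/√28 = 1.5119
t = (x̄ - μ₀)/SE = (25.74 - 26)/1.5119 = -0.1720
Critical value: t_{0.005,27} = ±2.771
p-value ≈ 0.8647
Decision: fail to reject H₀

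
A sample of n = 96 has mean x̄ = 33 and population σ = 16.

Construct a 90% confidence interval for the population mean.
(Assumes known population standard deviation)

Answer: (30.3137, 35.6863)

Derivation:
Confidence level: 90%, α = 0.1
z_0.05 = 1.645
SE = σ/√n = 16/√96 = 1.6330
Margin of error = 1.645 × 1.6330 = 2.6863
CI: x̄ ± margin = 33 ± 2.6863
CI: (30.3137, 35.6863)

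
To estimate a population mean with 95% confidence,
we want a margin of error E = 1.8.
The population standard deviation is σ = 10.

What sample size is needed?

z_0.025 = 1.960
n = (z×σ/E)² = (1.960×10/1.8)²
n = 118.5679
Round up: n = 119

Answer: n = 119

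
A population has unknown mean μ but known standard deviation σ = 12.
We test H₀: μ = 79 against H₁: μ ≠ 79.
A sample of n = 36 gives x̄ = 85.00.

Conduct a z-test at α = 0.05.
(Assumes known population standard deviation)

Answer: z = 3.0000, reject H₀

Derivation:
Standard error: SE = σ/√n = 12/√36 = 2.0000
z-statistic: z = (x̄ - μ₀)/SE = (85.00 - 79)/2.0000 = 3.0000
Critical value: ±1.960
p-value = 0.0027
Decision: reject H₀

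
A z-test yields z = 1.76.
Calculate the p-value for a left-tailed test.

For z = 1.76:
p = P(Z < 1.76) = Φ(1.76) = 0.9608

Answer: p-value ≈ 0.9608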